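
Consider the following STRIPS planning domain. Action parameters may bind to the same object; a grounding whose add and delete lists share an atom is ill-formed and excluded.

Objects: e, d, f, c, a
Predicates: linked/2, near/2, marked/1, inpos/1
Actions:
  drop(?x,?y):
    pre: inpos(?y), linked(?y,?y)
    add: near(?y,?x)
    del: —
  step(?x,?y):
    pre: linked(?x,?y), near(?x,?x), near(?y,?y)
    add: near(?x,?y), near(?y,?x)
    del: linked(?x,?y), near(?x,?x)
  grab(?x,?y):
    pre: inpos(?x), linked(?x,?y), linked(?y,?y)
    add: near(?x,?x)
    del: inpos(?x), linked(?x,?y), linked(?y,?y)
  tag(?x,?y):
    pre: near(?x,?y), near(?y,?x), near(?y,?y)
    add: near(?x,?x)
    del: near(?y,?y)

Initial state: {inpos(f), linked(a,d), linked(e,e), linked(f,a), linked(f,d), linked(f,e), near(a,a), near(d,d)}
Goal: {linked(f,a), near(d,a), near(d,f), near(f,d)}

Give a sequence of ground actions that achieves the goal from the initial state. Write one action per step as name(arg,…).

step(a,d); grab(f,e); step(f,d)

1. step(a,d)  →  {inpos(f), linked(e,e), linked(f,a), linked(f,d), linked(f,e), near(a,d), near(d,a), near(d,d)}
2. grab(f,e)  →  {linked(f,a), linked(f,d), near(a,d), near(d,a), near(d,d), near(f,f)}
3. step(f,d)  →  {linked(f,a), near(a,d), near(d,a), near(d,d), near(d,f), near(f,d)}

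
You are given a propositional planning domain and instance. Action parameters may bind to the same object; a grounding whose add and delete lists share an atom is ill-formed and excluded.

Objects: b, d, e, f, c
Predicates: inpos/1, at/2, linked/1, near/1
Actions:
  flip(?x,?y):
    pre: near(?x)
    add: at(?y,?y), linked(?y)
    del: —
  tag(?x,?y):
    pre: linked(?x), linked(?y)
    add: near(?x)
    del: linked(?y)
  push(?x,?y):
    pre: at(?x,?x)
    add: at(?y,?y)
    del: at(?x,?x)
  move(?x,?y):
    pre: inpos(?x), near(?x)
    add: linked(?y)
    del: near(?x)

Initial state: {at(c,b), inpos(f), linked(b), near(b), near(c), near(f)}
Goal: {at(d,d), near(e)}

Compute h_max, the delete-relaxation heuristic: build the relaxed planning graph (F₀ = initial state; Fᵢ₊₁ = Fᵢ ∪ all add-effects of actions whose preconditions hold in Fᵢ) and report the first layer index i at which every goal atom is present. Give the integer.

2

F0 = init (6 atoms)
F1 = F0 ∪ {at(b,b), at(c,c), at(d,d), at(e,e), at(f,f), linked(c), linked(d), linked(e), linked(f)}  (15 atoms)
F2 = F1 ∪ {near(d), near(e)}  (17 atoms)
goal ⊆ F2  ⇒  h_max = 2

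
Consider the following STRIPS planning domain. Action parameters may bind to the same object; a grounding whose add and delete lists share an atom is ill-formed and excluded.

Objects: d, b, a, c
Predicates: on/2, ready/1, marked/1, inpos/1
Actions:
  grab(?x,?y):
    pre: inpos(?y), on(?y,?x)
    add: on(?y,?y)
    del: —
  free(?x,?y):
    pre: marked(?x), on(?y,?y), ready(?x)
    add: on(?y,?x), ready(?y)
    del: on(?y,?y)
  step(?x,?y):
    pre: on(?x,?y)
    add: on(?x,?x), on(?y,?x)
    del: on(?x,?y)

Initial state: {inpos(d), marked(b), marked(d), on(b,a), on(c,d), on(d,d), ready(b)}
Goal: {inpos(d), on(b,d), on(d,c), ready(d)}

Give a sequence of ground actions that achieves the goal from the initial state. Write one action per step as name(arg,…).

1. free(b,d)  →  {inpos(d), marked(b), marked(d), on(b,a), on(c,d), on(d,b), ready(b), ready(d)}
2. step(d,b)  →  {inpos(d), marked(b), marked(d), on(b,a), on(b,d), on(c,d), on(d,d), ready(b), ready(d)}
3. step(c,d)  →  {inpos(d), marked(b), marked(d), on(b,a), on(b,d), on(c,c), on(d,c), on(d,d), ready(b), ready(d)}

free(b,d); step(d,b); step(c,d)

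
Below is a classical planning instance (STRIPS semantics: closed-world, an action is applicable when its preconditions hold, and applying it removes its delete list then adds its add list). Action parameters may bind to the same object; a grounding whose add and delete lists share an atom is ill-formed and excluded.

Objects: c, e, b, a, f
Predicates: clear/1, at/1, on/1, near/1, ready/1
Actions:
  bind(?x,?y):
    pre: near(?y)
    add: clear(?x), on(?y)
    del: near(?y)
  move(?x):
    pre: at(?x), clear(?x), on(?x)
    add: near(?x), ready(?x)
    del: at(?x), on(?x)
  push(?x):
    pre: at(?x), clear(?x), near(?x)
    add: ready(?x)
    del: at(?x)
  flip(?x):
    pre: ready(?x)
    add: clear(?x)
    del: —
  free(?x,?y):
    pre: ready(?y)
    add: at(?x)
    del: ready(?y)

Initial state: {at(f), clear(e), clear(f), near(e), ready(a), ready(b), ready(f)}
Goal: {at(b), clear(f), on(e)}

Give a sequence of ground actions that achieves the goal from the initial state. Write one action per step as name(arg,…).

1. bind(c,e)  →  {at(f), clear(c), clear(e), clear(f), on(e), ready(a), ready(b), ready(f)}
2. free(b,b)  →  {at(b), at(f), clear(c), clear(e), clear(f), on(e), ready(a), ready(f)}

bind(c,e); free(b,b)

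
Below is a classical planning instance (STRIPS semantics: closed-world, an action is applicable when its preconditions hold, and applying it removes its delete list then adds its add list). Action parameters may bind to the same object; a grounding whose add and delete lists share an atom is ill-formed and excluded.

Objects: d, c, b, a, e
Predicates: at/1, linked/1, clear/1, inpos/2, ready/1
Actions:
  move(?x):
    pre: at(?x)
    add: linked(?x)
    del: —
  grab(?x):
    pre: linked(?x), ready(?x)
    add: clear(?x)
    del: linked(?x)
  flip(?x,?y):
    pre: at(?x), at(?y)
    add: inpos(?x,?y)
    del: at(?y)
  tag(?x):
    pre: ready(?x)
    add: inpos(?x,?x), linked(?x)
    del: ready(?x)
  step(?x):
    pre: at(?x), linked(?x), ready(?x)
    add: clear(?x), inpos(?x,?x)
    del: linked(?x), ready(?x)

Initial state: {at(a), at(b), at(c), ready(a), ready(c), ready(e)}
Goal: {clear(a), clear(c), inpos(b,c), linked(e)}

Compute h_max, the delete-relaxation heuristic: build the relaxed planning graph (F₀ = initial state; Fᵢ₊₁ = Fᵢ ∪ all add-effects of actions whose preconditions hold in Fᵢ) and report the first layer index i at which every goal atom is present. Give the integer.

2

F0 = init (6 atoms)
F1 = F0 ∪ {inpos(a,a), inpos(a,b), inpos(a,c), inpos(b,a), inpos(b,b), inpos(b,c), inpos(c,a), inpos(c,b), inpos(c,c), inpos(e,e), linked(a), linked(b), linked(c), linked(e)}  (20 atoms)
F2 = F1 ∪ {clear(a), clear(c), clear(e)}  (23 atoms)
goal ⊆ F2  ⇒  h_max = 2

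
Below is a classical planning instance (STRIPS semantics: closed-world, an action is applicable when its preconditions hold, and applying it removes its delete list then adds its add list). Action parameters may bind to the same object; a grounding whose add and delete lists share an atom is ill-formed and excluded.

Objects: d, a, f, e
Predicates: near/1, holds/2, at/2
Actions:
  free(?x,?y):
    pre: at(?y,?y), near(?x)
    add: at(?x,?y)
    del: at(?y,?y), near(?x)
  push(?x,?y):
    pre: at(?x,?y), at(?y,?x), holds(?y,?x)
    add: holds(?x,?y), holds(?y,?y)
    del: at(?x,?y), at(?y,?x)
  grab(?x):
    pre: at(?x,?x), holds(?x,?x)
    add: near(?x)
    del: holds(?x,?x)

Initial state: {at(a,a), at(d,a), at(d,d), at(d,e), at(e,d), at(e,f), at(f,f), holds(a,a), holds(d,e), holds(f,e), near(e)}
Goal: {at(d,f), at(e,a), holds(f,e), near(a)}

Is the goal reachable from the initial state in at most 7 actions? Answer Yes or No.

1. push(e,d)  →  {at(a,a), at(d,a), at(d,d), at(e,f), at(f,f), holds(a,a), holds(d,d), holds(d,e), holds(e,d), holds(f,e), near(e)}
2. grab(d)  →  {at(a,a), at(d,a), at(d,d), at(e,f), at(f,f), holds(a,a), holds(d,e), holds(e,d), holds(f,e), near(d), near(e)}
3. free(d,f)  →  {at(a,a), at(d,a), at(d,d), at(d,f), at(e,f), holds(a,a), holds(d,e), holds(e,d), holds(f,e), near(e)}
4. grab(a)  →  {at(a,a), at(d,a), at(d,d), at(d,f), at(e,f), holds(d,e), holds(e,d), holds(f,e), near(a), near(e)}
5. free(e,a)  →  {at(d,a), at(d,d), at(d,f), at(e,a), at(e,f), holds(d,e), holds(e,d), holds(f,e), near(a)}
optimal plan length = 5; 5 ≤ 7

Yes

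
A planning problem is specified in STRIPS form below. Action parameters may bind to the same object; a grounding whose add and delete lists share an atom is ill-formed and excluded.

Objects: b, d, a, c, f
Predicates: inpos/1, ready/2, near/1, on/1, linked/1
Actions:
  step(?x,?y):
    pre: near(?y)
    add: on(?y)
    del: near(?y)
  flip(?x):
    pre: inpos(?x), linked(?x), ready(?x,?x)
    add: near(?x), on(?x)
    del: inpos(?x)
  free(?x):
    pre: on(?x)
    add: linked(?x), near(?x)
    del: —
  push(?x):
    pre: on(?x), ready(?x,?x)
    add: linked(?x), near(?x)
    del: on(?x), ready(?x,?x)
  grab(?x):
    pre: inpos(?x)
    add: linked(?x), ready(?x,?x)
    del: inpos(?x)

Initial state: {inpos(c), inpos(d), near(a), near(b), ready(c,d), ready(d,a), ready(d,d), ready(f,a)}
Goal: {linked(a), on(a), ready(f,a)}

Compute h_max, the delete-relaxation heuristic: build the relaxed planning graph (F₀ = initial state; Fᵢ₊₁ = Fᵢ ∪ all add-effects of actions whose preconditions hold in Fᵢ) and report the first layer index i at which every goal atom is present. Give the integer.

F0 = init (8 atoms)
F1 = F0 ∪ {linked(c), linked(d), on(a), on(b), ready(c,c)}  (13 atoms)
F2 = F1 ∪ {linked(a), linked(b), near(c), near(d), on(c), on(d)}  (19 atoms)
goal ⊆ F2  ⇒  h_max = 2

2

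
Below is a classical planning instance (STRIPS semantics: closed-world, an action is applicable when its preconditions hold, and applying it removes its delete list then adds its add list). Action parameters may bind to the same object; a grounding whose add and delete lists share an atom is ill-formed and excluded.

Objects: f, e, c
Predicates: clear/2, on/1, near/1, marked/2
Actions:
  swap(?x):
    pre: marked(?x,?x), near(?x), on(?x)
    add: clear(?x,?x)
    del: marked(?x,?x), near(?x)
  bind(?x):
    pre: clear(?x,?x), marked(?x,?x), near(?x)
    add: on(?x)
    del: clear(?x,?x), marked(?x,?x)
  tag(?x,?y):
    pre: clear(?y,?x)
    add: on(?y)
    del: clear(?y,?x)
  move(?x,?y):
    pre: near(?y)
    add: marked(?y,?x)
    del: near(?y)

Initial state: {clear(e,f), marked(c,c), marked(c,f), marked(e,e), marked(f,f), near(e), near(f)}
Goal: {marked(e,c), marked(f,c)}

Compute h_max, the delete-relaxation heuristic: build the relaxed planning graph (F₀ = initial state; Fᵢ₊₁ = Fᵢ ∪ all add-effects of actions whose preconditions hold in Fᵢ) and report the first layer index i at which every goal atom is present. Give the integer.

F0 = init (7 atoms)
F1 = F0 ∪ {marked(e,c), marked(e,f), marked(f,c), marked(f,e), on(e)}  (12 atoms)
goal ⊆ F1  ⇒  h_max = 1

1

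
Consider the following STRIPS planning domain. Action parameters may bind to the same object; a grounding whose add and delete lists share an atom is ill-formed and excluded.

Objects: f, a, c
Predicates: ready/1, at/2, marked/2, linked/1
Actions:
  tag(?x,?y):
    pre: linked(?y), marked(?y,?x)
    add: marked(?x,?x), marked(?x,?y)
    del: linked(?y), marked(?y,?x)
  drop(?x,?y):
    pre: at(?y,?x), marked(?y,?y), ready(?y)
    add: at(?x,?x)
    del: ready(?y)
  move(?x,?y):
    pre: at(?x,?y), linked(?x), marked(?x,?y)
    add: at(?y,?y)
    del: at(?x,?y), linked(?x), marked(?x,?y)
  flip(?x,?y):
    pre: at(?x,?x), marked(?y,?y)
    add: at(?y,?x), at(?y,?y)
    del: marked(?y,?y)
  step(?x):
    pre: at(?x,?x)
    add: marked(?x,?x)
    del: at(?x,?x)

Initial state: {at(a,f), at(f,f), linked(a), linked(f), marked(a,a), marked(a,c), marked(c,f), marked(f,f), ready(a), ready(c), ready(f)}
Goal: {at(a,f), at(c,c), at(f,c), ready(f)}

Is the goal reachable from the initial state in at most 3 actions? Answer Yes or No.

Yes

1. tag(c,a)  →  {at(a,f), at(f,f), linked(f), marked(a,a), marked(c,a), marked(c,c), marked(c,f), marked(f,f), ready(a), ready(c), ready(f)}
2. flip(f,c)  →  {at(a,f), at(c,c), at(c,f), at(f,f), linked(f), marked(a,a), marked(c,a), marked(c,f), marked(f,f), ready(a), ready(c), ready(f)}
3. flip(c,f)  →  {at(a,f), at(c,c), at(c,f), at(f,c), at(f,f), linked(f), marked(a,a), marked(c,a), marked(c,f), ready(a), ready(c), ready(f)}
optimal plan length = 3; 3 ≤ 3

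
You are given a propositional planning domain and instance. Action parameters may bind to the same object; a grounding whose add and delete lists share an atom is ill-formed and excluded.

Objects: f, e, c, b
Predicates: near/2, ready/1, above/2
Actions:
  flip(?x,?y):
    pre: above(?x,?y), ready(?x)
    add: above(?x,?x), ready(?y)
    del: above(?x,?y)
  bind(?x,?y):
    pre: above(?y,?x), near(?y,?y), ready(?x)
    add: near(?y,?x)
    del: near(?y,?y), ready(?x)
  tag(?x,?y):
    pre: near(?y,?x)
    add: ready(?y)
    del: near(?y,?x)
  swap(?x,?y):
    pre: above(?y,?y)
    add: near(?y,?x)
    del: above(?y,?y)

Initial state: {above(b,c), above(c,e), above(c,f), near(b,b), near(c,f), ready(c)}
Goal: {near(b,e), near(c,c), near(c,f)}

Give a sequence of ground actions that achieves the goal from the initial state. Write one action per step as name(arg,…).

1. flip(c,f)  →  {above(b,c), above(c,c), above(c,e), near(b,b), near(c,f), ready(c), ready(f)}
2. tag(b,b)  →  {above(b,c), above(c,c), above(c,e), near(c,f), ready(b), ready(c), ready(f)}
3. flip(b,c)  →  {above(b,b), above(c,c), above(c,e), near(c,f), ready(b), ready(c), ready(f)}
4. swap(e,b)  →  {above(c,c), above(c,e), near(b,e), near(c,f), ready(b), ready(c), ready(f)}
5. swap(c,c)  →  {above(c,e), near(b,e), near(c,c), near(c,f), ready(b), ready(c), ready(f)}

flip(c,f); tag(b,b); flip(b,c); swap(e,b); swap(c,c)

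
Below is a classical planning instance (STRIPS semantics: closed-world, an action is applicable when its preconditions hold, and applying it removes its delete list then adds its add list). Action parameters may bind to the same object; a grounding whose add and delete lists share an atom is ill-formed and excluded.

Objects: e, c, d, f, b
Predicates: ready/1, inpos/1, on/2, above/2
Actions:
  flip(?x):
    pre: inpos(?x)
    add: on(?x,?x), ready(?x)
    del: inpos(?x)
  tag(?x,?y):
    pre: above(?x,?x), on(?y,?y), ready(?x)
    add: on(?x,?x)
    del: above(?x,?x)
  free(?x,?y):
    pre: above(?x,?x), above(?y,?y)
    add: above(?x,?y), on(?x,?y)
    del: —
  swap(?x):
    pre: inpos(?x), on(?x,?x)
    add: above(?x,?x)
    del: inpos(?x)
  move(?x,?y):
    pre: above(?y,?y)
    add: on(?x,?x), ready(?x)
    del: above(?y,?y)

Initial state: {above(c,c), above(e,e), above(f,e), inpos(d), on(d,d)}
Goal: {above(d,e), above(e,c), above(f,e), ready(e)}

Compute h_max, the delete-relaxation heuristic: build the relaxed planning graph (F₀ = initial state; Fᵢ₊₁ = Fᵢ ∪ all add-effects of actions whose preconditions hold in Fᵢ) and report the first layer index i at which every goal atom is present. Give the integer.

F0 = init (5 atoms)
F1 = F0 ∪ {above(c,e), above(d,d), above(e,c), on(b,b), on(c,c), on(c,e), on(e,c), on(e,e), on(f,f), ready(b), ready(c), ready(d), ready(e), ready(f)}  (19 atoms)
F2 = F1 ∪ {above(c,d), above(d,c), above(d,e), above(e,d), on(c,d), on(d,c), on(d,e), on(e,d)}  (27 atoms)
goal ⊆ F2  ⇒  h_max = 2

2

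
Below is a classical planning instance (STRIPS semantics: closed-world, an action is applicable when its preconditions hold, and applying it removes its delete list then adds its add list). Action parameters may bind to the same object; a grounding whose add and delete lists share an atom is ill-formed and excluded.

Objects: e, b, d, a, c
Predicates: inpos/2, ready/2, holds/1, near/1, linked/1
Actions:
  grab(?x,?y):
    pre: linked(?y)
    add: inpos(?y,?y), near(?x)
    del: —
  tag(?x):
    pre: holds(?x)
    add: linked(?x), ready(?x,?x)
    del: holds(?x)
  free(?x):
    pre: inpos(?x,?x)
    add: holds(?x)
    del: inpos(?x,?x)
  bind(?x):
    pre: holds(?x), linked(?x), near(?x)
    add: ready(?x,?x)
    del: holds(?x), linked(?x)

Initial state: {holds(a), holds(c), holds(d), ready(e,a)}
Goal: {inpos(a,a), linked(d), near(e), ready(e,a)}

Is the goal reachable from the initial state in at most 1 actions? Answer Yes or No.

1. tag(d)  →  {holds(a), holds(c), linked(d), ready(d,d), ready(e,a)}
2. tag(a)  →  {holds(c), linked(a), linked(d), ready(a,a), ready(d,d), ready(e,a)}
3. grab(e,a)  →  {holds(c), inpos(a,a), linked(a), linked(d), near(e), ready(a,a), ready(d,d), ready(e,a)}
optimal plan length = 3; 3 > 1

No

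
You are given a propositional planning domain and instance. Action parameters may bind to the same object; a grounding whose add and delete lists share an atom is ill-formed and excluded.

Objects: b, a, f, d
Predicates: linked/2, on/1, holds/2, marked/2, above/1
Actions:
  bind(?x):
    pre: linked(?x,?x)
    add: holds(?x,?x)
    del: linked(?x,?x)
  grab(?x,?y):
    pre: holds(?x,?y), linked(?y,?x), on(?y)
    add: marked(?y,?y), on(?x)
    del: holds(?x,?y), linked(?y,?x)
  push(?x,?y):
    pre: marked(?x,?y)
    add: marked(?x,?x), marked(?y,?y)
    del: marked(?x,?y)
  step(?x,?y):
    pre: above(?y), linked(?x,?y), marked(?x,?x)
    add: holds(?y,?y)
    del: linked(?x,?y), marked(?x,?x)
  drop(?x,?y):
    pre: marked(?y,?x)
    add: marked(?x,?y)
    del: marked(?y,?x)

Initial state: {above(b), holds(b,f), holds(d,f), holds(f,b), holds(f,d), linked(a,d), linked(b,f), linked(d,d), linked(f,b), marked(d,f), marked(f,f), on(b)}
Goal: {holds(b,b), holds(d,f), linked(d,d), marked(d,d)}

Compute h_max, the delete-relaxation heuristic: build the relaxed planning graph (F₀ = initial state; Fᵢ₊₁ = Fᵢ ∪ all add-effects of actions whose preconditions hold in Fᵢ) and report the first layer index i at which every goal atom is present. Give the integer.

F0 = init (12 atoms)
F1 = F0 ∪ {holds(b,b), holds(d,d), marked(b,b), marked(d,d), marked(f,d), on(f)}  (18 atoms)
goal ⊆ F1  ⇒  h_max = 1

1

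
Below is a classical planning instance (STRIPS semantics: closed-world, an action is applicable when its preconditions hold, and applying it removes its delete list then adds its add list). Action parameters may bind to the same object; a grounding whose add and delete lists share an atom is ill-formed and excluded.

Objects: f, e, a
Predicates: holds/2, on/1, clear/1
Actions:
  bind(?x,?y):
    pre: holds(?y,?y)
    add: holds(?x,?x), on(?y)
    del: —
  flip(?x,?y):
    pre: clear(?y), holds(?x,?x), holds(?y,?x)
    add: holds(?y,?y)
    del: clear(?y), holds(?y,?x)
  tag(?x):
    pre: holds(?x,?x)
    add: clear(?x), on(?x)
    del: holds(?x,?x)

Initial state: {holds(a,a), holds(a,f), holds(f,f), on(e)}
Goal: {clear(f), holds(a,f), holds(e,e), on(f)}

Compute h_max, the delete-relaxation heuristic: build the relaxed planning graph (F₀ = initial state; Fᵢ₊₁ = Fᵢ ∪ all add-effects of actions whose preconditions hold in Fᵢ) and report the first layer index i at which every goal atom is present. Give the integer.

1

F0 = init (4 atoms)
F1 = F0 ∪ {clear(a), clear(f), holds(e,e), on(a), on(f)}  (9 atoms)
goal ⊆ F1  ⇒  h_max = 1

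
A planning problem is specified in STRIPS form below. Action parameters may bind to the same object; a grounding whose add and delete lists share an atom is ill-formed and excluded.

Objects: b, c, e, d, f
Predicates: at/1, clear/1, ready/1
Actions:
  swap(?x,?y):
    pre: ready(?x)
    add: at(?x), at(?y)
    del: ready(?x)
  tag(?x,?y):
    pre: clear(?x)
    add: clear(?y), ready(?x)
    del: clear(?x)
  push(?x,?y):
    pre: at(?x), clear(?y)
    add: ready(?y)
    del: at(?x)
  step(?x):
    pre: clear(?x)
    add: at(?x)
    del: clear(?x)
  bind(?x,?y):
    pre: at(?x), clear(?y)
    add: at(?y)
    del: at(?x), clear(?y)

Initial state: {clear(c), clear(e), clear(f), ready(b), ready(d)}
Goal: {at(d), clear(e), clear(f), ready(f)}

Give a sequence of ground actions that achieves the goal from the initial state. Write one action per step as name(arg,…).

1. swap(b,d)  →  {at(b), at(d), clear(c), clear(e), clear(f), ready(d)}
2. push(b,f)  →  {at(d), clear(c), clear(e), clear(f), ready(d), ready(f)}

swap(b,d); push(b,f)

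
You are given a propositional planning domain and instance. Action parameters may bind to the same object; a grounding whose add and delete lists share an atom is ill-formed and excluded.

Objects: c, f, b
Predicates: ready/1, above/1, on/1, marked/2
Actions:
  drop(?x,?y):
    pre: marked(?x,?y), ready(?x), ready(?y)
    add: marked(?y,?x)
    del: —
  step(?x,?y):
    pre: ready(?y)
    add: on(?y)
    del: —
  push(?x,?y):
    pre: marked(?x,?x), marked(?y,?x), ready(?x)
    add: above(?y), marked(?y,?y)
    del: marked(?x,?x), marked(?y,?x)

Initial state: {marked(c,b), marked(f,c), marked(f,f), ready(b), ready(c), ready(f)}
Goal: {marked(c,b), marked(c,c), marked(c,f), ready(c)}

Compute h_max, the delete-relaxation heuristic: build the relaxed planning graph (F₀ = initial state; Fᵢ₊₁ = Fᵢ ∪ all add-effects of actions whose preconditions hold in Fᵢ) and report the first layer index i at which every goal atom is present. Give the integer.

2

F0 = init (6 atoms)
F1 = F0 ∪ {marked(b,c), marked(c,f), on(b), on(c), on(f)}  (11 atoms)
F2 = F1 ∪ {above(c), marked(c,c)}  (13 atoms)
goal ⊆ F2  ⇒  h_max = 2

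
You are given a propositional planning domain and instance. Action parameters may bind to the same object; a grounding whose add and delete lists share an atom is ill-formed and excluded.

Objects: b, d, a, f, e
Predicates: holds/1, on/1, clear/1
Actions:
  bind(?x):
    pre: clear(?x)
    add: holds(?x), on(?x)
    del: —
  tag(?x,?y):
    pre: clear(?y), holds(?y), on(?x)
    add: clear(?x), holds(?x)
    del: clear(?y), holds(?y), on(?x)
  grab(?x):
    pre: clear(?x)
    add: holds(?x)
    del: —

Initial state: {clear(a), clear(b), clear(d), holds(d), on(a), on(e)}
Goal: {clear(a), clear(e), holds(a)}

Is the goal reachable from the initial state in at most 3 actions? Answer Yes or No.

1. bind(a)  →  {clear(a), clear(b), clear(d), holds(a), holds(d), on(a), on(e)}
2. tag(e,d)  →  {clear(a), clear(b), clear(e), holds(a), holds(e), on(a)}
optimal plan length = 2; 2 ≤ 3

Yes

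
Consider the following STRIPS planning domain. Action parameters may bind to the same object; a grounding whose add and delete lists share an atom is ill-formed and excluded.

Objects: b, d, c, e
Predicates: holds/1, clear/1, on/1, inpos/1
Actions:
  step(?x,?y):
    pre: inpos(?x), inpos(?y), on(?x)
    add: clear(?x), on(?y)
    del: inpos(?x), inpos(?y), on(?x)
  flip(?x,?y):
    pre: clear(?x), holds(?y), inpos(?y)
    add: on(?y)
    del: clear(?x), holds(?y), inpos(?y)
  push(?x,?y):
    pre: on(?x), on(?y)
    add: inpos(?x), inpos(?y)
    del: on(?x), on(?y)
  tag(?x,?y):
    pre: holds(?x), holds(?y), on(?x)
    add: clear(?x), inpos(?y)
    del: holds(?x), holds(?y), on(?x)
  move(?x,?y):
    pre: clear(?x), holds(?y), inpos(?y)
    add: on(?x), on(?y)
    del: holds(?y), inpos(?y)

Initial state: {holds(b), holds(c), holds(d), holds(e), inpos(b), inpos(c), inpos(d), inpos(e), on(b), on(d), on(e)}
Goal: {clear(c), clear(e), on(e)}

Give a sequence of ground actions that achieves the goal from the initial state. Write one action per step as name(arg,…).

1. step(b,c)  →  {clear(b), holds(b), holds(c), holds(d), holds(e), inpos(d), inpos(e), on(c), on(d), on(e)}
2. tag(e,c)  →  {clear(b), clear(e), holds(b), holds(d), inpos(c), inpos(d), inpos(e), on(c), on(d)}
3. step(c,e)  →  {clear(b), clear(c), clear(e), holds(b), holds(d), inpos(d), on(d), on(e)}

step(b,c); tag(e,c); step(c,e)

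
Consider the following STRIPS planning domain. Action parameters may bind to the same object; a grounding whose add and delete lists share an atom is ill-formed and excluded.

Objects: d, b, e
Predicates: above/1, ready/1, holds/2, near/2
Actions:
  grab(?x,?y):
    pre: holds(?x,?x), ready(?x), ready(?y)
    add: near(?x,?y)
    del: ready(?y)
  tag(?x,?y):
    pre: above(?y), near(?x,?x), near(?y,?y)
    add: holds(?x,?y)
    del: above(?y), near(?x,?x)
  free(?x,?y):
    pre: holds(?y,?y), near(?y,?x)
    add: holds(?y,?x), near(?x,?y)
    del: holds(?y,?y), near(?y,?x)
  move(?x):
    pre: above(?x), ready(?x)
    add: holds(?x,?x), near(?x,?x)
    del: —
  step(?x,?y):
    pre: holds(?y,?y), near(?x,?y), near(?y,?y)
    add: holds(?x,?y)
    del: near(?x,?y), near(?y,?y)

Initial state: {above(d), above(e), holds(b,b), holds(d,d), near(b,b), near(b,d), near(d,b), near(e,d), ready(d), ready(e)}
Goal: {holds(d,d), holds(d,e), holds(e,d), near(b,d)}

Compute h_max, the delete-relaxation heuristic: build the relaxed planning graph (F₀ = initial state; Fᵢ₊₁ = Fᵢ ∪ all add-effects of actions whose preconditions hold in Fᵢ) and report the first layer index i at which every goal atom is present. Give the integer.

2

F0 = init (10 atoms)
F1 = F0 ∪ {holds(b,d), holds(d,b), holds(e,e), near(d,d), near(d,e), near(e,e)}  (16 atoms)
F2 = F1 ∪ {holds(b,e), holds(d,e), holds(e,d)}  (19 atoms)
goal ⊆ F2  ⇒  h_max = 2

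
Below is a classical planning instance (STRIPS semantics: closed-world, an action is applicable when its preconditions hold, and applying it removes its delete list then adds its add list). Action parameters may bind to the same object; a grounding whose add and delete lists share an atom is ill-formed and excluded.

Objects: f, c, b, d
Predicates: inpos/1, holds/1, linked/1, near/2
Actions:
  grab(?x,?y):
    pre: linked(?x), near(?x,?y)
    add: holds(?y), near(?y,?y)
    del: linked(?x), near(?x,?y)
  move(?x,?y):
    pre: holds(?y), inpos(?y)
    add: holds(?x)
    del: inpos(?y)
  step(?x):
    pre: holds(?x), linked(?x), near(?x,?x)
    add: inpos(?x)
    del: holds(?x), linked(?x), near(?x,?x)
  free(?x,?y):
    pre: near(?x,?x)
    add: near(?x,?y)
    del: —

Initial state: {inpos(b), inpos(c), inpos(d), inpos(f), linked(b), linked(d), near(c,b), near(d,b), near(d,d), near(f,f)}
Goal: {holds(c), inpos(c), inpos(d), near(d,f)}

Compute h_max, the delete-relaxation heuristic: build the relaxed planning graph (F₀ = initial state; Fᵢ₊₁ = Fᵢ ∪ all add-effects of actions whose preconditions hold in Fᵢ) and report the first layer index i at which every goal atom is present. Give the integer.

F0 = init (10 atoms)
F1 = F0 ∪ {holds(b), near(b,b), near(d,c), near(d,f), near(f,b), near(f,c), near(f,d)}  (17 atoms)
F2 = F1 ∪ {holds(c), holds(d), holds(f), near(b,c), near(b,d), near(b,f), near(c,c)}  (24 atoms)
goal ⊆ F2  ⇒  h_max = 2

2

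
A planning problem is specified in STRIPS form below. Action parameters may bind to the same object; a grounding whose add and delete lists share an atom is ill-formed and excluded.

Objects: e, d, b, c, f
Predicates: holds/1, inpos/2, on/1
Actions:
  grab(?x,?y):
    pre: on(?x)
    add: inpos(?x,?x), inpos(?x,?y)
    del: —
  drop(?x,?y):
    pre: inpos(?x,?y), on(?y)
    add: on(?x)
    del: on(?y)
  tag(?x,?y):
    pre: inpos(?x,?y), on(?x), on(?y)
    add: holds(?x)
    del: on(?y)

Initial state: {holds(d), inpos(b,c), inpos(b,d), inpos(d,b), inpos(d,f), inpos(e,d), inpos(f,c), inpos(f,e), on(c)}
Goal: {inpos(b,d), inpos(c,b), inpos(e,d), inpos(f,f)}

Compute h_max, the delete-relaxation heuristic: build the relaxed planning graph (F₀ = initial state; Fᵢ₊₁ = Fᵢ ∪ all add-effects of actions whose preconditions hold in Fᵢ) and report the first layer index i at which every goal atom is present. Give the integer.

2

F0 = init (9 atoms)
F1 = F0 ∪ {inpos(c,b), inpos(c,c), inpos(c,d), inpos(c,e), inpos(c,f), on(b), on(f)}  (16 atoms)
F2 = F1 ∪ {holds(b), holds(c), holds(f), inpos(b,b), inpos(b,e), inpos(b,f), inpos(f,b), inpos(f,d), inpos(f,f), on(d)}  (26 atoms)
goal ⊆ F2  ⇒  h_max = 2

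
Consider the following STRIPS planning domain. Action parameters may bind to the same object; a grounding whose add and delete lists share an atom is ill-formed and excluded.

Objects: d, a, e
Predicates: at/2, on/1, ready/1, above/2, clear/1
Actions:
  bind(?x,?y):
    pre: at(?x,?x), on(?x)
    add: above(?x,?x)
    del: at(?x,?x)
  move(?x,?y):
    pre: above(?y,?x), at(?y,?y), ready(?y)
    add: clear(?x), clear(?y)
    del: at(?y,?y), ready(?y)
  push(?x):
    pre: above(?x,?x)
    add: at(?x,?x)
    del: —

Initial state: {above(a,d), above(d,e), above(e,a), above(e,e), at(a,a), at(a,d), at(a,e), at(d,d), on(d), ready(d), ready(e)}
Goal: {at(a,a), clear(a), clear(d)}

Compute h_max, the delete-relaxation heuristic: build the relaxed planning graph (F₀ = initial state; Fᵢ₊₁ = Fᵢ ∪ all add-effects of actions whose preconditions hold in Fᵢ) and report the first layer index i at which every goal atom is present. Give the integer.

2

F0 = init (11 atoms)
F1 = F0 ∪ {above(d,d), at(e,e), clear(d), clear(e)}  (15 atoms)
F2 = F1 ∪ {clear(a)}  (16 atoms)
goal ⊆ F2  ⇒  h_max = 2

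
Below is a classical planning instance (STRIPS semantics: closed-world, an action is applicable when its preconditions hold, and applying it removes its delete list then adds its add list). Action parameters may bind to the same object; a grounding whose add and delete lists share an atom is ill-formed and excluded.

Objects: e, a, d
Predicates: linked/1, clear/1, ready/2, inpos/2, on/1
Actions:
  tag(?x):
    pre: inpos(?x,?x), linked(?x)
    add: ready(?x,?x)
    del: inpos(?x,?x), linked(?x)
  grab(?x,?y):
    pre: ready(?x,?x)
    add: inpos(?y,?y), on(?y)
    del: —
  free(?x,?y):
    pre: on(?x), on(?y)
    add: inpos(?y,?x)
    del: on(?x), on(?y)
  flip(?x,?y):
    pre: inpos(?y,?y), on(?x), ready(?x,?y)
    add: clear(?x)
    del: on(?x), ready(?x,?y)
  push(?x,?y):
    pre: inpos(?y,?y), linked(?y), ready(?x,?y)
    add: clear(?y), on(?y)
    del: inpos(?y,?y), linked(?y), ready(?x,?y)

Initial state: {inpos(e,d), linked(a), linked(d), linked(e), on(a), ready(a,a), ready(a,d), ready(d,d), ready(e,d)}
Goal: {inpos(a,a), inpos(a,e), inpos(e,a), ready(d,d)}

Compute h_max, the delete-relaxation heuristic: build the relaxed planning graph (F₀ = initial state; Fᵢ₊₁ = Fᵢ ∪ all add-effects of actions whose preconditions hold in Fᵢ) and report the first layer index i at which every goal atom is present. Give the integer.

2

F0 = init (9 atoms)
F1 = F0 ∪ {inpos(a,a), inpos(d,d), inpos(e,e), on(d), on(e)}  (14 atoms)
F2 = F1 ∪ {clear(a), clear(d), clear(e), inpos(a,d), inpos(a,e), inpos(d,a), inpos(d,e), inpos(e,a), ready(e,e)}  (23 atoms)
goal ⊆ F2  ⇒  h_max = 2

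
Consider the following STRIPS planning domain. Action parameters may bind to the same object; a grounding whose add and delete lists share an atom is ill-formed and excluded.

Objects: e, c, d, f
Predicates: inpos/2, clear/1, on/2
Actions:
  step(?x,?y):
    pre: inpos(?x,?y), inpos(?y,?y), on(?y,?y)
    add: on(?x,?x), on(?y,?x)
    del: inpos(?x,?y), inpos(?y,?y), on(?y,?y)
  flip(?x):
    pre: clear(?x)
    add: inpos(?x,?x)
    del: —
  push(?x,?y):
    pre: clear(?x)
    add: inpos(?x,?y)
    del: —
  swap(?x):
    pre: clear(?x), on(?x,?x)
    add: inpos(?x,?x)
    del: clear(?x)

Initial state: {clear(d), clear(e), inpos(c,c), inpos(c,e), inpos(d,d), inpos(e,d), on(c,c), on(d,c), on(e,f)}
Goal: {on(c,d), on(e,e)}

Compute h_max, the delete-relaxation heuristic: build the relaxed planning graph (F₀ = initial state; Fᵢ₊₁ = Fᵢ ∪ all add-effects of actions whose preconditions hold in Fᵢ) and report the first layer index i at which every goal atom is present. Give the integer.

F0 = init (9 atoms)
F1 = F0 ∪ {inpos(d,c), inpos(d,e), inpos(d,f), inpos(e,c), inpos(e,e), inpos(e,f)}  (15 atoms)
F2 = F1 ∪ {on(c,d), on(c,e), on(d,d), on(e,e)}  (19 atoms)
goal ⊆ F2  ⇒  h_max = 2

2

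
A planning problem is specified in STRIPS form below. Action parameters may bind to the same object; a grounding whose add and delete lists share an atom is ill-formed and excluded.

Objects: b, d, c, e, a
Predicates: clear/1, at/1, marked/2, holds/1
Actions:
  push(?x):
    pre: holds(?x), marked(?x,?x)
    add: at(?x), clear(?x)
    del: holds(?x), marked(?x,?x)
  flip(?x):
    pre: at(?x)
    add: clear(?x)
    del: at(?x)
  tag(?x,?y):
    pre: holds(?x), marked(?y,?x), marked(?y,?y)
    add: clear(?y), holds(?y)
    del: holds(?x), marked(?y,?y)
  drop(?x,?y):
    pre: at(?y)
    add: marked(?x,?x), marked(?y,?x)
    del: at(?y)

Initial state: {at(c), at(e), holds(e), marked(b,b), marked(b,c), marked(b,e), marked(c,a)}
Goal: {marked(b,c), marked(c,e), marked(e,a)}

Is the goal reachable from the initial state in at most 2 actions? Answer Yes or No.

Yes

1. drop(e,c)  →  {at(e), holds(e), marked(b,b), marked(b,c), marked(b,e), marked(c,a), marked(c,e), marked(e,e)}
2. drop(a,e)  →  {holds(e), marked(a,a), marked(b,b), marked(b,c), marked(b,e), marked(c,a), marked(c,e), marked(e,a), marked(e,e)}
optimal plan length = 2; 2 ≤ 2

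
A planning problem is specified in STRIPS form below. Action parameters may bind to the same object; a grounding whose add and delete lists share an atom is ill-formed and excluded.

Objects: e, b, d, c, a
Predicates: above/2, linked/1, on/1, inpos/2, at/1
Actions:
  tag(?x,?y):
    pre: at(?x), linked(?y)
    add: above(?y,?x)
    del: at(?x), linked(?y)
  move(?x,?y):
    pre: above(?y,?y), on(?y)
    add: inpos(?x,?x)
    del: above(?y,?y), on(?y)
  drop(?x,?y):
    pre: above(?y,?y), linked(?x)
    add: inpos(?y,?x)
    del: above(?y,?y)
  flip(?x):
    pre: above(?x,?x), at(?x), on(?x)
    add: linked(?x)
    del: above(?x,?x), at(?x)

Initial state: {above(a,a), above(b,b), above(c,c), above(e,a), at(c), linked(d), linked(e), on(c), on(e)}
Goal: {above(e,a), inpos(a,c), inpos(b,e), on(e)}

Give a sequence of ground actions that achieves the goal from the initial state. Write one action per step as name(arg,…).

drop(e,b); flip(c); drop(c,a)

1. drop(e,b)  →  {above(a,a), above(c,c), above(e,a), at(c), inpos(b,e), linked(d), linked(e), on(c), on(e)}
2. flip(c)  →  {above(a,a), above(e,a), inpos(b,e), linked(c), linked(d), linked(e), on(c), on(e)}
3. drop(c,a)  →  {above(e,a), inpos(a,c), inpos(b,e), linked(c), linked(d), linked(e), on(c), on(e)}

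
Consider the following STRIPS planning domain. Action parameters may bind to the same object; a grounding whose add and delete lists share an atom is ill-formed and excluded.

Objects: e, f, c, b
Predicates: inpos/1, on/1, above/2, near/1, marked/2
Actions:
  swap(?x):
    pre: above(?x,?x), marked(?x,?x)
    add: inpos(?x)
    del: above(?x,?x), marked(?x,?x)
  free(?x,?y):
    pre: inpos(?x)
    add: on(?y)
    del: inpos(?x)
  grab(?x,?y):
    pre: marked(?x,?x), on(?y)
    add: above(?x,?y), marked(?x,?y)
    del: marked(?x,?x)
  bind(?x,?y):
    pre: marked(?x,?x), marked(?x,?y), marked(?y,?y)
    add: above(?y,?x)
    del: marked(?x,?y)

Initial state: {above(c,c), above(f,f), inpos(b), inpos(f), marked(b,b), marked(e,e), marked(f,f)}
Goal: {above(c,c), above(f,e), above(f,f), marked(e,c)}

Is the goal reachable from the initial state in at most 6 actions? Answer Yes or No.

1. free(f,e)  →  {above(c,c), above(f,f), inpos(b), marked(b,b), marked(e,e), marked(f,f), on(e)}
2. free(b,c)  →  {above(c,c), above(f,f), marked(b,b), marked(e,e), marked(f,f), on(c), on(e)}
3. grab(e,c)  →  {above(c,c), above(e,c), above(f,f), marked(b,b), marked(e,c), marked(f,f), on(c), on(e)}
4. grab(f,e)  →  {above(c,c), above(e,c), above(f,e), above(f,f), marked(b,b), marked(e,c), marked(f,e), on(c), on(e)}
optimal plan length = 4; 4 ≤ 6

Yes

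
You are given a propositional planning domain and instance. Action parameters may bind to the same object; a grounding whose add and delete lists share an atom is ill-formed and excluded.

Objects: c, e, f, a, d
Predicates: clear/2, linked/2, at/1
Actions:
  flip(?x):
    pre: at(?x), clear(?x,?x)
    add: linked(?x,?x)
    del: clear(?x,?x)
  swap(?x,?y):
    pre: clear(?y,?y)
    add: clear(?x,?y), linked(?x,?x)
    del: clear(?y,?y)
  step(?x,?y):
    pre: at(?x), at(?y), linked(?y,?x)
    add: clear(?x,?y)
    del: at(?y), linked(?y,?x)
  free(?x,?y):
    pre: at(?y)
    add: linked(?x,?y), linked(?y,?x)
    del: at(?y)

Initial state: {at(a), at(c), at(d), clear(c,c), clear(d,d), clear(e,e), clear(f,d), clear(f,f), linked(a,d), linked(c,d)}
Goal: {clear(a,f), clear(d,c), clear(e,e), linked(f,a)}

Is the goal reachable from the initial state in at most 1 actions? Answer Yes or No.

1. swap(a,f)  →  {at(a), at(c), at(d), clear(a,f), clear(c,c), clear(d,d), clear(e,e), clear(f,d), linked(a,a), linked(a,d), linked(c,d)}
2. swap(d,c)  →  {at(a), at(c), at(d), clear(a,f), clear(d,c), clear(d,d), clear(e,e), clear(f,d), linked(a,a), linked(a,d), linked(c,d), linked(d,d)}
3. free(f,a)  →  {at(c), at(d), clear(a,f), clear(d,c), clear(d,d), clear(e,e), clear(f,d), linked(a,a), linked(a,d), linked(a,f), linked(c,d), linked(d,d), linked(f,a)}
optimal plan length = 3; 3 > 1

No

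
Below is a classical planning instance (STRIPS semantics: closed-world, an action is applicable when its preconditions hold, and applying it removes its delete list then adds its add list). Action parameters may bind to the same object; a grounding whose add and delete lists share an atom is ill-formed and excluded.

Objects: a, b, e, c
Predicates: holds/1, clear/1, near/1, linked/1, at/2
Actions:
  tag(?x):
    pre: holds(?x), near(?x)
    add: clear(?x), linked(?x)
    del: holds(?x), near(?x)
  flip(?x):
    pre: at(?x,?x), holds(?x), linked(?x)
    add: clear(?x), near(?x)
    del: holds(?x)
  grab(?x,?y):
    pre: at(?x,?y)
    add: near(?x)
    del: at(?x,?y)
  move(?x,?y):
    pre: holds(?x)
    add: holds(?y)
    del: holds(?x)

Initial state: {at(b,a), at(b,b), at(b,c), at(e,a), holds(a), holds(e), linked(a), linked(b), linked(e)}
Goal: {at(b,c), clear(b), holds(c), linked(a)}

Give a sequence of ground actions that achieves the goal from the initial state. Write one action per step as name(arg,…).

1. move(a,b)  →  {at(b,a), at(b,b), at(b,c), at(e,a), holds(b), holds(e), linked(a), linked(b), linked(e)}
2. flip(b)  →  {at(b,a), at(b,b), at(b,c), at(e,a), clear(b), holds(e), linked(a), linked(b), linked(e), near(b)}
3. move(e,c)  →  {at(b,a), at(b,b), at(b,c), at(e,a), clear(b), holds(c), linked(a), linked(b), linked(e), near(b)}

move(a,b); flip(b); move(e,c)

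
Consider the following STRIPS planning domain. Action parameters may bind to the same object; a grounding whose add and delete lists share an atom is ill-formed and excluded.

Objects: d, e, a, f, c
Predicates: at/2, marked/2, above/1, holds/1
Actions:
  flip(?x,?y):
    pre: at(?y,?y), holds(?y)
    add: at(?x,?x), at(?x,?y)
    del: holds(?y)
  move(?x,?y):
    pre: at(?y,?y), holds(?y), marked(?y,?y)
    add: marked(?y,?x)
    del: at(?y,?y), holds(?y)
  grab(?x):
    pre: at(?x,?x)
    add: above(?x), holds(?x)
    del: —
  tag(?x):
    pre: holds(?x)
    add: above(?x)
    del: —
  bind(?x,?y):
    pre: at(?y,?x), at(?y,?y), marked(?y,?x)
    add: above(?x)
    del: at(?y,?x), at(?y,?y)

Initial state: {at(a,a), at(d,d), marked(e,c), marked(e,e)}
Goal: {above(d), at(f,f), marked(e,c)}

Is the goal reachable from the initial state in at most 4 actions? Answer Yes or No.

Yes

1. grab(d)  →  {above(d), at(a,a), at(d,d), holds(d), marked(e,c), marked(e,e)}
2. flip(f,d)  →  {above(d), at(a,a), at(d,d), at(f,d), at(f,f), marked(e,c), marked(e,e)}
optimal plan length = 2; 2 ≤ 4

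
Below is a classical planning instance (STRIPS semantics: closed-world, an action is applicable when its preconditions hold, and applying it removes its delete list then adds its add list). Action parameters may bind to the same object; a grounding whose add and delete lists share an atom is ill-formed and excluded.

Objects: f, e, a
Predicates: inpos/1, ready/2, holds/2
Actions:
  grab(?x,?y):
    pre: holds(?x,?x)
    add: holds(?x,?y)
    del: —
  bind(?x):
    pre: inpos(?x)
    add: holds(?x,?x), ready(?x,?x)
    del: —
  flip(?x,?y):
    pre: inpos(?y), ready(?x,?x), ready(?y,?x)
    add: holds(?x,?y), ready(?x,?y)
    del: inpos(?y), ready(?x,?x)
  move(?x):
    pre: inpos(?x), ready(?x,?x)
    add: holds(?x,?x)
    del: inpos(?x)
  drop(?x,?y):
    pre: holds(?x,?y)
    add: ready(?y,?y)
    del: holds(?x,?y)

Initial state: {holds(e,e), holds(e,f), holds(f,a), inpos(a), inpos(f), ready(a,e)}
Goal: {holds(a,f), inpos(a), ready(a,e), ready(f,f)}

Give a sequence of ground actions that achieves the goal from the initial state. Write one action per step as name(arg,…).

bind(f); bind(a); grab(a,f)

1. bind(f)  →  {holds(e,e), holds(e,f), holds(f,a), holds(f,f), inpos(a), inpos(f), ready(a,e), ready(f,f)}
2. bind(a)  →  {holds(a,a), holds(e,e), holds(e,f), holds(f,a), holds(f,f), inpos(a), inpos(f), ready(a,a), ready(a,e), ready(f,f)}
3. grab(a,f)  →  {holds(a,a), holds(a,f), holds(e,e), holds(e,f), holds(f,a), holds(f,f), inpos(a), inpos(f), ready(a,a), ready(a,e), ready(f,f)}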